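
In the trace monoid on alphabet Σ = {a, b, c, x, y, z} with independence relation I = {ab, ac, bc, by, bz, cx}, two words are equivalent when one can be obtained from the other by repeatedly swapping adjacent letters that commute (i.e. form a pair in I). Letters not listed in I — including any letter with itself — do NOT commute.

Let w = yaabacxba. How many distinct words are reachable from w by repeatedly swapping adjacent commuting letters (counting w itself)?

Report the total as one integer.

0(y) covers ∅
1(a) covers 0:y
2(a) covers 1:a
3(b) covers ∅
4(a) covers 2:a
5(c) covers 0:y
6(x) covers 3:b, 4:a
7(b) covers 6:x
8(a) covers 6:x
floor of heap: 0:y, 3:b
completions by unplaced set U, small U first (add the entries for U minus each lowest piece of U):
  |U|=1: {5}:1  {7}:1  {8}:1
  |U|=2: {5,7}:2  {5,8}:2  {7,8}:2
  |U|=3: {5,7,8}:6  {6,7,8}:2
  |U|=4: {3,6,7,8}:2  {4,6,7,8}:2  {5,6,7,8}:8
  |U|=5: {2,4,6,7,8}:2  {3,4,6,7,8}:4  {3,5,6,7,8}:10  {4,5,6,7,8}:10
  |U|=6: {1,2,4,6,7,8}:2  {2,3,4,6,7,8}:6  {2,4,5,6,7,8}:12  {3,4,5,6,7,8}:24
  |U|=7: {1,2,3,4,6,7,8}:8  {1,2,4,5,6,7,8}:14  {2,3,4,5,6,7,8}:42
  start at 0(y): 64
  start at 3(b): 14
sum over floor = 78

78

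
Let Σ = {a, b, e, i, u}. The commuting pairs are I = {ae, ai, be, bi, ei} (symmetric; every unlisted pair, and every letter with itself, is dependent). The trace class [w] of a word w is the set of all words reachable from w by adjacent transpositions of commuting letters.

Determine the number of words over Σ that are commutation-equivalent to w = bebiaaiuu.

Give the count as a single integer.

105

drop 0:b onto floor
drop 1:e onto floor
drop 2:b onto {0:b}
drop 3:i onto floor
drop 4:a onto {2:b}
drop 5:a onto {4:a}
drop 6:i onto {3:i}
drop 7:u onto {1:e, 5:a, 6:i}
drop 8:u onto {7:u}
ground layer = {0:b, 1:e, 3:i}
drop-orders for the pieces not yet dropped (sum over which currently-grounded one goes next):
  1 to go: {8} 1
  2 to go: {7,8} 1
  3 to go: {1,7,8} 1  {5,7,8} 1  {6,7,8} 1
  4 to go: {1,5,7,8} 2  {1,6,7,8} 2  {3,6,7,8} 1  {4,5,7,8} 1  {5,6,7,8} 2
  5 to go: {1,3,6,7,8} 3  {1,4,5,7,8} 3  {1,5,6,7,8} 6  {2,4,5,7,8} 1  {3,5,6,7,8} 3  {4,5,6,7,8} 3
  6 to go: {0,2,4,5,7,8} 1  {1,2,4,5,7,8} 4  {1,3,5,6,7,8} 12  {1,4,5,6,7,8} 12  {2,4,5,6,7,8} 4  {3,4,5,6,7,8} 6
  7 to go: {0,1,2,4,5,7,8} 5  {0,2,4,5,6,7,8} 5  {1,2,4,5,6,7,8} 20  {1,3,4,5,6,7,8} 30  {2,3,4,5,6,7,8} 10
  if 0:b drops first: 60 orders
  if 1:e drops first: 15 orders
  if 3:i drops first: 30 orders
heap linearizations: 105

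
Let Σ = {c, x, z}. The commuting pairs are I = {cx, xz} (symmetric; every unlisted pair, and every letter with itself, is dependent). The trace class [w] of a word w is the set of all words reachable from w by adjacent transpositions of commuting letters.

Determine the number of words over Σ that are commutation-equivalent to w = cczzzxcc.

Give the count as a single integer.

0(c) covers ∅
1(c) covers 0:c
2(z) covers 1:c
3(z) covers 2:z
4(z) covers 3:z
5(x) covers ∅
6(c) covers 4:z
7(c) covers 6:c
floor of heap: 0:c, 5:x
completions by unplaced set U, small U first (add the entries for U minus each lowest piece of U):
  |U|=1: {5}:1  {7}:1
  |U|=2: {5,7}:2  {6,7}:1
  |U|=3: {4,6,7}:1  {5,6,7}:3
  |U|=4: {3,4,6,7}:1  {4,5,6,7}:4
  |U|=5: {2,3,4,6,7}:1  {3,4,5,6,7}:5
  |U|=6: {1,2,3,4,6,7}:1  {2,3,4,5,6,7}:6
  start at 0(c): 7
  start at 5(x): 1
sum over floor = 8

8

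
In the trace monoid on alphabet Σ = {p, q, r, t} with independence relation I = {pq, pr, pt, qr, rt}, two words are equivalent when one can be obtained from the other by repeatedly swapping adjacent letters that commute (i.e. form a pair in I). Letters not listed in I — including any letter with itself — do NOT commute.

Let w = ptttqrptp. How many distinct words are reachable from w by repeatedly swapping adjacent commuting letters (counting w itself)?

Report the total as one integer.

drop 0:p onto floor
drop 1:t onto floor
drop 2:t onto {1:t}
drop 3:t onto {2:t}
drop 4:q onto {3:t}
drop 5:r onto floor
drop 6:p onto {0:p}
drop 7:t onto {4:q}
drop 8:p onto {6:p}
ground layer = {0:p, 1:t, 5:r}
drop-orders for the pieces not yet dropped (sum over which currently-grounded one goes next):
  1 to go: {5} 1  {7} 1  {8} 1
  2 to go: {4,7} 1  {5,7} 2  {5,8} 2  {6,8} 1  {7,8} 2
  3 to go: {0,6,8} 1  {3,4,7} 1  {4,5,7} 3  {4,7,8} 3  {5,6,8} 3  {5,7,8} 6  {6,7,8} 3
  4 to go: {0,5,6,8} 4  {0,6,7,8} 4  {2,3,4,7} 1  {3,4,5,7} 4  {3,4,7,8} 4  {4,5,7,8} 12  {4,6,7,8} 6  {5,6,7,8} 12
  5 to go: {0,4,6,7,8} 10  {0,5,6,7,8} 20  {1,2,3,4,7} 1  {2,3,4,5,7} 5  {2,3,4,7,8} 5  {3,4,5,7,8} 20  {3,4,6,7,8} 10  {4,5,6,7,8} 30
  6 to go: {0,3,4,6,7,8} 20  {0,4,5,6,7,8} 60  {1,2,3,4,5,7} 6  {1,2,3,4,7,8} 6  {2,3,4,5,7,8} 30  {2,3,4,6,7,8} 15  {3,4,5,6,7,8} 60
  7 to go: {0,2,3,4,6,7,8} 35  {0,3,4,5,6,7,8} 140  {1,2,3,4,5,7,8} 42  {1,2,3,4,6,7,8} 21  {2,3,4,5,6,7,8} 105
  if 0:p drops first: 168 orders
  if 1:t drops first: 280 orders
  if 5:r drops first: 56 orders
heap linearizations: 504

504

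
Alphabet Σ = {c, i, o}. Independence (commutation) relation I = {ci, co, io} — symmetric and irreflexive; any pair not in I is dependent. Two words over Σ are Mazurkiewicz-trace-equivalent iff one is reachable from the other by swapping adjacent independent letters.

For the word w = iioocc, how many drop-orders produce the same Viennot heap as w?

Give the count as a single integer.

#0=i has no predecessor
#1=i depends on [0:i]
#2=o has no predecessor
#3=o depends on [2:o]
#4=c has no predecessor
#5=c depends on [4:c]
sources: [0:i, 2:o, 4:c]
N(rest) = Σ N(rest − s) over sources s of rest; N(one piece) = 1:
  size 1 → [1]=1  [3]=1  [5]=1
  size 2 → [0,1]=1  [1,3]=2  [1,5]=2  [2,3]=1  [3,5]=2  [4,5]=1
  size 3 → [0,1,3]=3  [0,1,5]=3  [1,2,3]=3  [1,3,5]=6  [1,4,5]=3  [2,3,5]=3  [3,4,5]=3
  size 4 → [0,1,2,3]=6  [0,1,3,5]=12  [0,1,4,5]=6  [1,2,3,5]=12  [1,3,4,5]=12  [2,3,4,5]=6
  first=0(i) contributes 30
  first=2(o) contributes 30
  first=4(c) contributes 30
|[w]| = 90

90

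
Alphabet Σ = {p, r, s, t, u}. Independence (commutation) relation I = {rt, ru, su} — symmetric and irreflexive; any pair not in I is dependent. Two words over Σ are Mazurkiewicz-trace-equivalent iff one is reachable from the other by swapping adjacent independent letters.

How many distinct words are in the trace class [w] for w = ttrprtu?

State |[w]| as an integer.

9

#0=t has no predecessor
#1=t depends on [0:t]
#2=r has no predecessor
#3=p depends on [1:t, 2:r]
#4=r depends on [3:p]
#5=t depends on [3:p]
#6=u depends on [5:t]
sources: [0:t, 2:r]
N(rest) = Σ N(rest − s) over sources s of rest; N(one piece) = 1:
  size 1 → [4]=1  [6]=1
  size 2 → [4,6]=2  [5,6]=1
  size 3 → [4,5,6]=3
  size 4 → [3,4,5,6]=3
  size 5 → [1,3,4,5,6]=3  [2,3,4,5,6]=3
  first=0(t) contributes 6
  first=2(r) contributes 3
|[w]| = 9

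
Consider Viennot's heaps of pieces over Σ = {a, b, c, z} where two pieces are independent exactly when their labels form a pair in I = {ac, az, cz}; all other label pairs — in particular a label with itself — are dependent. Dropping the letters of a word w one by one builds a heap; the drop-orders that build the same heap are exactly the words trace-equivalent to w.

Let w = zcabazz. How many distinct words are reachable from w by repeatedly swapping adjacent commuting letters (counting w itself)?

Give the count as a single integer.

18

piece 0:z — minimal
piece 1:c — minimal
piece 2:a — minimal
piece 3:b rests on {0:z, 1:c, 2:a}
piece 4:a rests on {3:b}
piece 5:z rests on {3:b}
piece 6:z rests on {5:z}
minimal pieces: {0:z, 1:c, 2:a}
ways to finish when only these pieces remain (= sum over removing one remaining piece with nothing left below it):
  1 left: {4}→1  {6}→1
  2 left: {4,6}→2  {5,6}→1
  3 left: {4,5,6}→3
  4 left: {3,4,5,6}→3
  5 left: {0,3,4,5,6}→3  {1,3,4,5,6}→3  {2,3,4,5,6}→3
  placing 0:z first → 6 extensions
  placing 1:c first → 6 extensions
  placing 2:a first → 6 extensions
total linear extensions = 18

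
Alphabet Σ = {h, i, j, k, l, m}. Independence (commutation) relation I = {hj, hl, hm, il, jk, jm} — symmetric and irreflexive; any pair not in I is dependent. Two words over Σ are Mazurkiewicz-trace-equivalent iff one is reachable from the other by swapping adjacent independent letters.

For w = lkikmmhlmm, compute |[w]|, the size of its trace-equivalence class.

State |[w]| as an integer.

6

0(l) covers ∅
1(k) covers 0:l
2(i) covers 1:k
3(k) covers 2:i
4(m) covers 3:k
5(m) covers 4:m
6(h) covers 3:k
7(l) covers 5:m
8(m) covers 7:l
9(m) covers 8:m
floor of heap: 0:l
completions by unplaced set U, small U first (add the entries for U minus each lowest piece of U):
  |U|=1: {6}:1  {9}:1
  |U|=2: {6,9}:2  {8,9}:1
  |U|=3: {6,8,9}:3  {7,8,9}:1
  |U|=4: {5,7,8,9}:1  {6,7,8,9}:4
  |U|=5: {4,5,7,8,9}:1  {5,6,7,8,9}:5
  |U|=6: {4,5,6,7,8,9}:6
  |U|=7: {3,4,5,6,7,8,9}:6
  |U|=8: {2,3,4,5,6,7,8,9}:6
  start at 0(l): 6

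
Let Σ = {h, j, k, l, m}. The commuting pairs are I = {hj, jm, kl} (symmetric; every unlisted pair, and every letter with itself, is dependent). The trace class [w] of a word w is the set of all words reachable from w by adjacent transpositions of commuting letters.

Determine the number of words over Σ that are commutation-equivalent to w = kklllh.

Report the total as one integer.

10

piece 0:k — minimal
piece 1:k rests on {0:k}
piece 2:l — minimal
piece 3:l rests on {2:l}
piece 4:l rests on {3:l}
piece 5:h rests on {1:k, 4:l}
minimal pieces: {0:k, 2:l}
ways to finish when only these pieces remain (= sum over removing one remaining piece with nothing left below it):
  1 left: {5}→1
  2 left: {1,5}→1  {4,5}→1
  3 left: {0,1,5}→1  {1,4,5}→2  {3,4,5}→1
  4 left: {0,1,4,5}→3  {1,3,4,5}→3  {2,3,4,5}→1
  placing 0:k first → 4 extensions
  placing 2:l first → 6 extensions
total linear extensions = 10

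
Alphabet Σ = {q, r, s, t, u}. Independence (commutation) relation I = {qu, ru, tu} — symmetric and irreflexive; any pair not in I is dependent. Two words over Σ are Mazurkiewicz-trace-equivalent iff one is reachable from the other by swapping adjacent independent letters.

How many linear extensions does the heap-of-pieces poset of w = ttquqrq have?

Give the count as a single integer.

piece 0:t — minimal
piece 1:t rests on {0:t}
piece 2:q rests on {1:t}
piece 3:u — minimal
piece 4:q rests on {2:q}
piece 5:r rests on {4:q}
piece 6:q rests on {5:r}
minimal pieces: {0:t, 3:u}
ways to finish when only these pieces remain (= sum over removing one remaining piece with nothing left below it):
  1 left: {3}→1  {6}→1
  2 left: {3,6}→2  {5,6}→1
  3 left: {3,5,6}→3  {4,5,6}→1
  4 left: {2,4,5,6}→1  {3,4,5,6}→4
  5 left: {1,2,4,5,6}→1  {2,3,4,5,6}→5
  placing 0:t first → 6 extensions
  placing 3:u first → 1 extensions
total linear extensions = 7

7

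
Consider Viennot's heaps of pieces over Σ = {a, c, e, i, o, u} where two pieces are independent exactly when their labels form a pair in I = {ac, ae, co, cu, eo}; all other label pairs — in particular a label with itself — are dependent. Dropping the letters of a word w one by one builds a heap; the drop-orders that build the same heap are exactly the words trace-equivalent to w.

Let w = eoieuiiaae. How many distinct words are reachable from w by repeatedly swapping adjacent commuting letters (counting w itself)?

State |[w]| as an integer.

6

drop 0:e onto floor
drop 1:o onto floor
drop 2:i onto {0:e, 1:o}
drop 3:e onto {2:i}
drop 4:u onto {3:e}
drop 5:i onto {4:u}
drop 6:i onto {5:i}
drop 7:a onto {6:i}
drop 8:a onto {7:a}
drop 9:e onto {6:i}
ground layer = {0:e, 1:o}
drop-orders for the pieces not yet dropped (sum over which currently-grounded one goes next):
  1 to go: {8} 1  {9} 1
  2 to go: {7,8} 1  {8,9} 2
  3 to go: {7,8,9} 3
  4 to go: {6,7,8,9} 3
  5 to go: {5,6,7,8,9} 3
  6 to go: {4,5,6,7,8,9} 3
  7 to go: {3,4,5,6,7,8,9} 3
  8 to go: {2,3,4,5,6,7,8,9} 3
  if 0:e drops first: 3 orders
  if 1:o drops first: 3 orders
heap linearizations: 6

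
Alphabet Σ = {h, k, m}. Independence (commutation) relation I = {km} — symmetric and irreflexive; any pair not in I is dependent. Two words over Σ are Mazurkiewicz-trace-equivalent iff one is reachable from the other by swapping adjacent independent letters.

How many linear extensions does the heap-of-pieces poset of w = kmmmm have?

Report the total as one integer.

5

piece 0:k — minimal
piece 1:m — minimal
piece 2:m rests on {1:m}
piece 3:m rests on {2:m}
piece 4:m rests on {3:m}
minimal pieces: {0:k, 1:m}
ways to finish when only these pieces remain (= sum over removing one remaining piece with nothing left below it):
  1 left: {0}→1  {4}→1
  2 left: {0,4}→2  {3,4}→1
  3 left: {0,3,4}→3  {2,3,4}→1
  placing 0:k first → 1 extensions
  placing 1:m first → 4 extensions
total linear extensions = 5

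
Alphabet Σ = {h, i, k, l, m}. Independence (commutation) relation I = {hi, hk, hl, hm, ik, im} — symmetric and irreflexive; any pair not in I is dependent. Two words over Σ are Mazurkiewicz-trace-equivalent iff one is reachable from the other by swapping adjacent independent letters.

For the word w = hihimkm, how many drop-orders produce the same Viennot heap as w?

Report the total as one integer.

210

piece 0:h — minimal
piece 1:i — minimal
piece 2:h rests on {0:h}
piece 3:i rests on {1:i}
piece 4:m — minimal
piece 5:k rests on {4:m}
piece 6:m rests on {5:k}
minimal pieces: {0:h, 1:i, 4:m}
ways to finish when only these pieces remain (= sum over removing one remaining piece with nothing left below it):
  1 left: {2}→1  {3}→1  {6}→1
  2 left: {0,2}→1  {1,3}→1  {2,3}→2  {2,6}→2  {3,6}→2  {5,6}→1
  3 left: {0,2,3}→3  {0,2,6}→3  {1,2,3}→3  {1,3,6}→3  {2,3,6}→6  {2,5,6}→3  {3,5,6}→3  {4,5,6}→1
  4 left: {0,1,2,3}→6  {0,2,3,6}→12  {0,2,5,6}→6  {1,2,3,6}→12  {1,3,5,6}→6  {2,3,5,6}→12  {2,4,5,6}→4  {3,4,5,6}→4
  5 left: {0,1,2,3,6}→30  {0,2,3,5,6}→30  {0,2,4,5,6}→10  {1,2,3,5,6}→30  {1,3,4,5,6}→10  {2,3,4,5,6}→20
  placing 0:h first → 60 extensions
  placing 1:i first → 60 extensions
  placing 4:m first → 90 extensions
total linear extensions = 210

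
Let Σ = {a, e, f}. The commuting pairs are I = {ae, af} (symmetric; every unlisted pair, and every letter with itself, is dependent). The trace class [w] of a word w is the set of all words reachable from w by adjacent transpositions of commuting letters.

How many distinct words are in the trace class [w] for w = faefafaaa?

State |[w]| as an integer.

piece 0:f — minimal
piece 1:a — minimal
piece 2:e rests on {0:f}
piece 3:f rests on {2:e}
piece 4:a rests on {1:a}
piece 5:f rests on {3:f}
piece 6:a rests on {4:a}
piece 7:a rests on {6:a}
piece 8:a rests on {7:a}
minimal pieces: {0:f, 1:a}
ways to finish when only these pieces remain (= sum over removing one remaining piece with nothing left below it):
  1 left: {5}→1  {8}→1
  2 left: {3,5}→1  {5,8}→2  {7,8}→1
  3 left: {2,3,5}→1  {3,5,8}→3  {5,7,8}→3  {6,7,8}→1
  4 left: {0,2,3,5}→1  {2,3,5,8}→4  {3,5,7,8}→6  {4,6,7,8}→1  {5,6,7,8}→4
  5 left: {0,2,3,5,8}→5  {1,4,6,7,8}→1  {2,3,5,7,8}→10  {3,5,6,7,8}→10  {4,5,6,7,8}→5
  6 left: {0,2,3,5,7,8}→15  {1,4,5,6,7,8}→6  {2,3,5,6,7,8}→20  {3,4,5,6,7,8}→15
  7 left: {0,2,3,5,6,7,8}→35  {1,3,4,5,6,7,8}→21  {2,3,4,5,6,7,8}→35
  placing 0:f first → 56 extensions
  placing 1:a first → 70 extensions
total linear extensions = 126

126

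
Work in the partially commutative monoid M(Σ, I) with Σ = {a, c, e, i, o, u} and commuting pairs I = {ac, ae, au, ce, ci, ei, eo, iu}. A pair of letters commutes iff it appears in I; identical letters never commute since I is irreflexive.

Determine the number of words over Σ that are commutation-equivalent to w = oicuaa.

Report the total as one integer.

10

0(o) covers ∅
1(i) covers 0:o
2(c) covers 0:o
3(u) covers 2:c
4(a) covers 1:i
5(a) covers 4:a
floor of heap: 0:o
completions by unplaced set U, small U first (add the entries for U minus each lowest piece of U):
  |U|=1: {3}:1  {5}:1
  |U|=2: {2,3}:1  {3,5}:2  {4,5}:1
  |U|=3: {1,4,5}:1  {2,3,5}:3  {3,4,5}:3
  |U|=4: {1,3,4,5}:4  {2,3,4,5}:6
  start at 0(o): 10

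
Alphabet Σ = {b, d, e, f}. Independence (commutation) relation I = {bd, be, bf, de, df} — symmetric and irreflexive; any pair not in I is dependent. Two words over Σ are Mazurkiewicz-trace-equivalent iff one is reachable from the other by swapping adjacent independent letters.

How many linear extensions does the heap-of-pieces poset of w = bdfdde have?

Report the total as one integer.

60

piece 0:b — minimal
piece 1:d — minimal
piece 2:f — minimal
piece 3:d rests on {1:d}
piece 4:d rests on {3:d}
piece 5:e rests on {2:f}
minimal pieces: {0:b, 1:d, 2:f}
ways to finish when only these pieces remain (= sum over removing one remaining piece with nothing left below it):
  1 left: {0}→1  {4}→1  {5}→1
  2 left: {0,4}→2  {0,5}→2  {2,5}→1  {3,4}→1  {4,5}→2
  3 left: {0,2,5}→3  {0,3,4}→3  {0,4,5}→6  {1,3,4}→1  {2,4,5}→3  {3,4,5}→3
  4 left: {0,1,3,4}→4  {0,2,4,5}→12  {0,3,4,5}→12  {1,3,4,5}→4  {2,3,4,5}→6
  placing 0:b first → 10 extensions
  placing 1:d first → 30 extensions
  placing 2:f first → 20 extensions
total linear extensions = 60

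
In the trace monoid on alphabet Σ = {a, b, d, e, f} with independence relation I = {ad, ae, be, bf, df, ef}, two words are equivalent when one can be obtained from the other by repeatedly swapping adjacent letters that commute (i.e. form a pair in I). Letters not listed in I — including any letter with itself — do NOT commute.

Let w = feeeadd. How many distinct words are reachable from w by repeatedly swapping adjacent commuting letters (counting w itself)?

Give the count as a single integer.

21

drop 0:f onto floor
drop 1:e onto floor
drop 2:e onto {1:e}
drop 3:e onto {2:e}
drop 4:a onto {0:f}
drop 5:d onto {3:e}
drop 6:d onto {5:d}
ground layer = {0:f, 1:e}
drop-orders for the pieces not yet dropped (sum over which currently-grounded one goes next):
  1 to go: {4} 1  {6} 1
  2 to go: {0,4} 1  {4,6} 2  {5,6} 1
  3 to go: {0,4,6} 3  {3,5,6} 1  {4,5,6} 3
  4 to go: {0,4,5,6} 6  {2,3,5,6} 1  {3,4,5,6} 4
  5 to go: {0,3,4,5,6} 10  {1,2,3,5,6} 1  {2,3,4,5,6} 5
  if 0:f drops first: 6 orders
  if 1:e drops first: 15 orders
heap linearizations: 21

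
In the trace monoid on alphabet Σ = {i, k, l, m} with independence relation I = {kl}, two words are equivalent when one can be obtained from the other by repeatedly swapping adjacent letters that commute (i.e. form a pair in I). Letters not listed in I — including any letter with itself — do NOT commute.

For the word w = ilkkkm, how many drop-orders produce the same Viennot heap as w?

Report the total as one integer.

#0=i has no predecessor
#1=l depends on [0:i]
#2=k depends on [0:i]
#3=k depends on [2:k]
#4=k depends on [3:k]
#5=m depends on [1:l, 4:k]
sources: [0:i]
N(rest) = Σ N(rest − s) over sources s of rest; N(one piece) = 1:
  size 1 → [5]=1
  size 2 → [1,5]=1  [4,5]=1
  size 3 → [1,4,5]=2  [3,4,5]=1
  size 4 → [1,3,4,5]=3  [2,3,4,5]=1
  first=0(i) contributes 4

4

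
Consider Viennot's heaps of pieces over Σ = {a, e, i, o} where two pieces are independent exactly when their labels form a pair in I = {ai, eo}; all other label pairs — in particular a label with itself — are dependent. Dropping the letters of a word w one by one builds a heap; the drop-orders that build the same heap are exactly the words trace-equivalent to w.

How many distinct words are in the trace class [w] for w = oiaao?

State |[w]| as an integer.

0(o) covers ∅
1(i) covers 0:o
2(a) covers 0:o
3(a) covers 2:a
4(o) covers 1:i, 3:a
floor of heap: 0:o
completions by unplaced set U, small U first (add the entries for U minus each lowest piece of U):
  |U|=1: {4}:1
  |U|=2: {1,4}:1  {3,4}:1
  |U|=3: {1,3,4}:2  {2,3,4}:1
  start at 0(o): 3

3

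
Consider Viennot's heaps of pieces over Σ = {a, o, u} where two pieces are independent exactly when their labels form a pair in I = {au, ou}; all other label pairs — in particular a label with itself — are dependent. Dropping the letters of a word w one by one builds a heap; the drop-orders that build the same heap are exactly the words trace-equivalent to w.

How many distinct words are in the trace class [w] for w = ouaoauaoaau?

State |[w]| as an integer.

#0=o has no predecessor
#1=u has no predecessor
#2=a depends on [0:o]
#3=o depends on [2:a]
#4=a depends on [3:o]
#5=u depends on [1:u]
#6=a depends on [4:a]
#7=o depends on [6:a]
#8=a depends on [7:o]
#9=a depends on [8:a]
#10=u depends on [5:u]
sources: [0:o, 1:u]
N(rest) = Σ N(rest − s) over sources s of rest; N(one piece) = 1:
  size 1 → [9]=1  [10]=1
  size 2 → [5,10]=1  [8,9]=1  [9,10]=2
  size 3 → [1,5,10]=1  [5,9,10]=3  [7,8,9]=1  [8,9,10]=3
  size 4 → [1,5,9,10]=4  [5,8,9,10]=6  [6,7,8,9]=1  [7,8,9,10]=4
  size 5 → [1,5,8,9,10]=10  [4,6,7,8,9]=1  [5,7,8,9,10]=10  [6,7,8,9,10]=5
  size 6 → [1,5,7,8,9,10]=20  [3,4,6,7,8,9]=1  [4,6,7,8,9,10]=6  [5,6,7,8,9,10]=15
  size 7 → [1,5,6,7,8,9,10]=35  [2,3,4,6,7,8,9]=1  [3,4,6,7,8,9,10]=7  [4,5,6,7,8,9,10]=21
  size 8 → [0,2,3,4,6,7,8,9]=1  [1,4,5,6,7,8,9,10]=56  [2,3,4,6,7,8,9,10]=8  [3,4,5,6,7,8,9,10]=28
  size 9 → [0,2,3,4,6,7,8,9,10]=9  [1,3,4,5,6,7,8,9,10]=84  [2,3,4,5,6,7,8,9,10]=36
  first=0(o) contributes 120
  first=1(u) contributes 45
|[w]| = 165

165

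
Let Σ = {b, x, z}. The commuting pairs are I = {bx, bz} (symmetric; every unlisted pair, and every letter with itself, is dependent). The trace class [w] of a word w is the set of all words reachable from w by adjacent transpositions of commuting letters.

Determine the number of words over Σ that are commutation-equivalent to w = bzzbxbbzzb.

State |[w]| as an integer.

0(b) covers ∅
1(z) covers ∅
2(z) covers 1:z
3(b) covers 0:b
4(x) covers 2:z
5(b) covers 3:b
6(b) covers 5:b
7(z) covers 4:x
8(z) covers 7:z
9(b) covers 6:b
floor of heap: 0:b, 1:z
completions by unplaced set U, small U first (add the entries for U minus each lowest piece of U):
  |U|=1: {8}:1  {9}:1
  |U|=2: {6,9}:1  {7,8}:1  {8,9}:2
  |U|=3: {4,7,8}:1  {5,6,9}:1  {6,8,9}:3  {7,8,9}:3
  |U|=4: {2,4,7,8}:1  {3,5,6,9}:1  {4,7,8,9}:4  {5,6,8,9}:4  {6,7,8,9}:6
  |U|=5: {0,3,5,6,9}:1  {1,2,4,7,8}:1  {2,4,7,8,9}:5  {3,5,6,8,9}:5  {4,6,7,8,9}:10  {5,6,7,8,9}:10
  |U|=6: {0,3,5,6,8,9}:6  {1,2,4,7,8,9}:6  {2,4,6,7,8,9}:15  {3,5,6,7,8,9}:15  {4,5,6,7,8,9}:20
  |U|=7: {0,3,5,6,7,8,9}:21  {1,2,4,6,7,8,9}:21  {2,4,5,6,7,8,9}:35  {3,4,5,6,7,8,9}:35
  |U|=8: {0,3,4,5,6,7,8,9}:56  {1,2,4,5,6,7,8,9}:56  {2,3,4,5,6,7,8,9}:70
  start at 0(b): 126
  start at 1(z): 126
sum over floor = 252

252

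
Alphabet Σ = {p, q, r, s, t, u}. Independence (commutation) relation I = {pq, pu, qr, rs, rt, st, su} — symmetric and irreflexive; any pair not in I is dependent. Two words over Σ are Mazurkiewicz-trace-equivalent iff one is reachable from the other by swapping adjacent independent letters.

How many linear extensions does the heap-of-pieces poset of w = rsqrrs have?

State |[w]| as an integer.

#0=r has no predecessor
#1=s has no predecessor
#2=q depends on [1:s]
#3=r depends on [0:r]
#4=r depends on [3:r]
#5=s depends on [2:q]
sources: [0:r, 1:s]
N(rest) = Σ N(rest − s) over sources s of rest; N(one piece) = 1:
  size 1 → [4]=1  [5]=1
  size 2 → [2,5]=1  [3,4]=1  [4,5]=2
  size 3 → [0,3,4]=1  [1,2,5]=1  [2,4,5]=3  [3,4,5]=3
  size 4 → [0,3,4,5]=4  [1,2,4,5]=4  [2,3,4,5]=6
  first=0(r) contributes 10
  first=1(s) contributes 10
|[w]| = 20

20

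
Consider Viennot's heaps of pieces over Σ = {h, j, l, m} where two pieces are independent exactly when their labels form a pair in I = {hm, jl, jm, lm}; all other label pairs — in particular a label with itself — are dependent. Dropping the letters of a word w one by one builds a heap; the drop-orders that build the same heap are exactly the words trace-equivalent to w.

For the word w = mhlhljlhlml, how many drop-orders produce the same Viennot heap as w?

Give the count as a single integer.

0(m) covers ∅
1(h) covers ∅
2(l) covers 1:h
3(h) covers 2:l
4(l) covers 3:h
5(j) covers 3:h
6(l) covers 4:l
7(h) covers 5:j, 6:l
8(l) covers 7:h
9(m) covers 0:m
10(l) covers 8:l
floor of heap: 0:m, 1:h
completions by unplaced set U, small U first (add the entries for U minus each lowest piece of U):
  |U|=1: {9}:1  {10}:1
  |U|=2: {0,9}:1  {8,10}:1  {9,10}:2
  |U|=3: {0,9,10}:3  {7,8,10}:1  {8,9,10}:3
  |U|=4: {0,8,9,10}:6  {5,7,8,10}:1  {6,7,8,10}:1  {7,8,9,10}:4
  |U|=5: {0,7,8,9,10}:10  {4,6,7,8,10}:1  {5,6,7,8,10}:2  {5,7,8,9,10}:5  {6,7,8,9,10}:5
  |U|=6: {0,5,7,8,9,10}:15  {0,6,7,8,9,10}:15  {4,5,6,7,8,10}:3  {4,6,7,8,9,10}:6  {5,6,7,8,9,10}:12
  |U|=7: {0,4,6,7,8,9,10}:21  {0,5,6,7,8,9,10}:42  {3,4,5,6,7,8,10}:3  {4,5,6,7,8,9,10}:21
  |U|=8: {0,4,5,6,7,8,9,10}:84  {2,3,4,5,6,7,8,10}:3  {3,4,5,6,7,8,9,10}:24
  |U|=9: {0,3,4,5,6,7,8,9,10}:108  {1,2,3,4,5,6,7,8,10}:3  {2,3,4,5,6,7,8,9,10}:27
  start at 0(m): 30
  start at 1(h): 135
sum over floor = 165

165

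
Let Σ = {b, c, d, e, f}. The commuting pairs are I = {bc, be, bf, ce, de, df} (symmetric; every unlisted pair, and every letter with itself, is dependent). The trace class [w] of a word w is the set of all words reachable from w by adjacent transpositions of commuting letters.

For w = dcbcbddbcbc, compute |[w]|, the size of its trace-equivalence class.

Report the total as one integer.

drop 0:d onto floor
drop 1:c onto {0:d}
drop 2:b onto {0:d}
drop 3:c onto {1:c}
drop 4:b onto {2:b}
drop 5:d onto {3:c, 4:b}
drop 6:d onto {5:d}
drop 7:b onto {6:d}
drop 8:c onto {6:d}
drop 9:b onto {7:b}
drop 10:c onto {8:c}
ground layer = {0:d}
drop-orders for the pieces not yet dropped (sum over which currently-grounded one goes next):
  1 to go: {9} 1  {10} 1
  2 to go: {7,9} 1  {8,10} 1  {9,10} 2
  3 to go: {7,9,10} 3  {8,9,10} 3
  4 to go: {7,8,9,10} 6
  5 to go: {6,7,8,9,10} 6
  6 to go: {5,6,7,8,9,10} 6
  7 to go: {3,5,6,7,8,9,10} 6  {4,5,6,7,8,9,10} 6
  8 to go: {1,3,5,6,7,8,9,10} 6  {2,4,5,6,7,8,9,10} 6  {3,4,5,6,7,8,9,10} 12
  9 to go: {1,3,4,5,6,7,8,9,10} 18  {2,3,4,5,6,7,8,9,10} 18
  if 0:d drops first: 36 orders

36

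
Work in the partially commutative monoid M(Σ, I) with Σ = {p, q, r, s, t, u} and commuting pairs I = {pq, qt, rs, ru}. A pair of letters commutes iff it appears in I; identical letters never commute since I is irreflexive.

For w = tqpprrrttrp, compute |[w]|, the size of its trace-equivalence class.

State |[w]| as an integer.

0(t) covers ∅
1(q) covers ∅
2(p) covers 0:t
3(p) covers 2:p
4(r) covers 1:q, 3:p
5(r) covers 4:r
6(r) covers 5:r
7(t) covers 6:r
8(t) covers 7:t
9(r) covers 8:t
10(p) covers 9:r
floor of heap: 0:t, 1:q
completions by unplaced set U, small U first (add the entries for U minus each lowest piece of U):
  |U|=1: {10}:1
  |U|=2: {9,10}:1
  |U|=3: {8,9,10}:1
  |U|=4: {7,8,9,10}:1
  |U|=5: {6,7,8,9,10}:1
  |U|=6: {5,6,7,8,9,10}:1
  |U|=7: {4,5,6,7,8,9,10}:1
  |U|=8: {1,4,5,6,7,8,9,10}:1  {3,4,5,6,7,8,9,10}:1
  |U|=9: {1,3,4,5,6,7,8,9,10}:2  {2,3,4,5,6,7,8,9,10}:1
  start at 0(t): 3
  start at 1(q): 1
sum over floor = 4

4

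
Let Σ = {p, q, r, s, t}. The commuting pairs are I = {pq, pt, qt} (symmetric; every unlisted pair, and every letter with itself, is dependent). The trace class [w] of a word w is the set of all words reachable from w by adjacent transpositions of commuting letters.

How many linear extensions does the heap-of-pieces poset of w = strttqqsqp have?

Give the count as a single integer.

12

0(s) covers ∅
1(t) covers 0:s
2(r) covers 1:t
3(t) covers 2:r
4(t) covers 3:t
5(q) covers 2:r
6(q) covers 5:q
7(s) covers 4:t, 6:q
8(q) covers 7:s
9(p) covers 7:s
floor of heap: 0:s
completions by unplaced set U, small U first (add the entries for U minus each lowest piece of U):
  |U|=1: {8}:1  {9}:1
  |U|=2: {8,9}:2
  |U|=3: {7,8,9}:2
  |U|=4: {4,7,8,9}:2  {6,7,8,9}:2
  |U|=5: {3,4,7,8,9}:2  {4,6,7,8,9}:4  {5,6,7,8,9}:2
  |U|=6: {3,4,6,7,8,9}:6  {4,5,6,7,8,9}:6
  |U|=7: {3,4,5,6,7,8,9}:12
  |U|=8: {2,3,4,5,6,7,8,9}:12
  start at 0(s): 12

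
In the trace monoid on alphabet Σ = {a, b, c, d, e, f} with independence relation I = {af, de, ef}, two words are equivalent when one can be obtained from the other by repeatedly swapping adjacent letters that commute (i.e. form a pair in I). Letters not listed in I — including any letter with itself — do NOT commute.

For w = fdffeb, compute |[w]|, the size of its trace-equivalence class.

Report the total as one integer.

drop 0:f onto floor
drop 1:d onto {0:f}
drop 2:f onto {1:d}
drop 3:f onto {2:f}
drop 4:e onto floor
drop 5:b onto {3:f, 4:e}
ground layer = {0:f, 4:e}
drop-orders for the pieces not yet dropped (sum over which currently-grounded one goes next):
  1 to go: {5} 1
  2 to go: {3,5} 1  {4,5} 1
  3 to go: {2,3,5} 1  {3,4,5} 2
  4 to go: {1,2,3,5} 1  {2,3,4,5} 3
  if 0:f drops first: 4 orders
  if 4:e drops first: 1 orders
heap linearizations: 5

5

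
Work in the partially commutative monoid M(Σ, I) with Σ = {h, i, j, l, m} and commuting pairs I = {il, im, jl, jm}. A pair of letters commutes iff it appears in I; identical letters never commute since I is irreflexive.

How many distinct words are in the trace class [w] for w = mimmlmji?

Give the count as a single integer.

56

#0=m has no predecessor
#1=i has no predecessor
#2=m depends on [0:m]
#3=m depends on [2:m]
#4=l depends on [3:m]
#5=m depends on [4:l]
#6=j depends on [1:i]
#7=i depends on [6:j]
sources: [0:m, 1:i]
N(rest) = Σ N(rest − s) over sources s of rest; N(one piece) = 1:
  size 1 → [5]=1  [7]=1
  size 2 → [4,5]=1  [5,7]=2  [6,7]=1
  size 3 → [1,6,7]=1  [3,4,5]=1  [4,5,7]=3  [5,6,7]=3
  size 4 → [1,5,6,7]=4  [2,3,4,5]=1  [3,4,5,7]=4  [4,5,6,7]=6
  size 5 → [0,2,3,4,5]=1  [1,4,5,6,7]=10  [2,3,4,5,7]=5  [3,4,5,6,7]=10
  size 6 → [0,2,3,4,5,7]=6  [1,3,4,5,6,7]=20  [2,3,4,5,6,7]=15
  first=0(m) contributes 35
  first=1(i) contributes 21
|[w]| = 56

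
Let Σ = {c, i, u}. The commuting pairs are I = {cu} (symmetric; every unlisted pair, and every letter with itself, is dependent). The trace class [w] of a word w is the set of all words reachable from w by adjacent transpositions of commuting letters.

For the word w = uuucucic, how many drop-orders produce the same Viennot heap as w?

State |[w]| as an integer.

15

#0=u has no predecessor
#1=u depends on [0:u]
#2=u depends on [1:u]
#3=c has no predecessor
#4=u depends on [2:u]
#5=c depends on [3:c]
#6=i depends on [4:u, 5:c]
#7=c depends on [6:i]
sources: [0:u, 3:c]
N(rest) = Σ N(rest − s) over sources s of rest; N(one piece) = 1:
  size 1 → [7]=1
  size 2 → [6,7]=1
  size 3 → [4,6,7]=1  [5,6,7]=1
  size 4 → [2,4,6,7]=1  [3,5,6,7]=1  [4,5,6,7]=2
  size 5 → [1,2,4,6,7]=1  [2,4,5,6,7]=3  [3,4,5,6,7]=3
  size 6 → [0,1,2,4,6,7]=1  [1,2,4,5,6,7]=4  [2,3,4,5,6,7]=6
  first=0(u) contributes 10
  first=3(c) contributes 5
|[w]| = 15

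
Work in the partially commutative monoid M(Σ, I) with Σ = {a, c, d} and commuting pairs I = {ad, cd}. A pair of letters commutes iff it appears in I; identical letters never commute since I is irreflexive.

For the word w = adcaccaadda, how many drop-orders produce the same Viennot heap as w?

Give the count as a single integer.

#0=a has no predecessor
#1=d has no predecessor
#2=c depends on [0:a]
#3=a depends on [2:c]
#4=c depends on [3:a]
#5=c depends on [4:c]
#6=a depends on [5:c]
#7=a depends on [6:a]
#8=d depends on [1:d]
#9=d depends on [8:d]
#10=a depends on [7:a]
sources: [0:a, 1:d]
N(rest) = Σ N(rest − s) over sources s of rest; N(one piece) = 1:
  size 1 → [9]=1  [10]=1
  size 2 → [7,10]=1  [8,9]=1  [9,10]=2
  size 3 → [1,8,9]=1  [6,7,10]=1  [7,9,10]=3  [8,9,10]=3
  size 4 → [1,8,9,10]=4  [5,6,7,10]=1  [6,7,9,10]=4  [7,8,9,10]=6
  size 5 → [1,7,8,9,10]=10  [4,5,6,7,10]=1  [5,6,7,9,10]=5  [6,7,8,9,10]=10
  size 6 → [1,6,7,8,9,10]=20  [3,4,5,6,7,10]=1  [4,5,6,7,9,10]=6  [5,6,7,8,9,10]=15
  size 7 → [1,5,6,7,8,9,10]=35  [2,3,4,5,6,7,10]=1  [3,4,5,6,7,9,10]=7  [4,5,6,7,8,9,10]=21
  size 8 → [0,2,3,4,5,6,7,10]=1  [1,4,5,6,7,8,9,10]=56  [2,3,4,5,6,7,9,10]=8  [3,4,5,6,7,8,9,10]=28
  size 9 → [0,2,3,4,5,6,7,9,10]=9  [1,3,4,5,6,7,8,9,10]=84  [2,3,4,5,6,7,8,9,10]=36
  first=0(a) contributes 120
  first=1(d) contributes 45
|[w]| = 165

165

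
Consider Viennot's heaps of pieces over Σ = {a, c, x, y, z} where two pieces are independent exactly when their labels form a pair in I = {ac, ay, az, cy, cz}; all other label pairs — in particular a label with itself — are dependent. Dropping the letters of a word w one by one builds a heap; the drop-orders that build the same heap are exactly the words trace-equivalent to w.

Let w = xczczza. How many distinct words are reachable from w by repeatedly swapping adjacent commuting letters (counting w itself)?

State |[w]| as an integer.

60

#0=x has no predecessor
#1=c depends on [0:x]
#2=z depends on [0:x]
#3=c depends on [1:c]
#4=z depends on [2:z]
#5=z depends on [4:z]
#6=a depends on [0:x]
sources: [0:x]
N(rest) = Σ N(rest − s) over sources s of rest; N(one piece) = 1:
  size 1 → [3]=1  [5]=1  [6]=1
  size 2 → [1,3]=1  [3,5]=2  [3,6]=2  [4,5]=1  [5,6]=2
  size 3 → [1,3,5]=3  [1,3,6]=3  [2,4,5]=1  [3,4,5]=3  [3,5,6]=6  [4,5,6]=3
  size 4 → [1,3,4,5]=6  [1,3,5,6]=12  [2,3,4,5]=4  [2,4,5,6]=4  [3,4,5,6]=12
  size 5 → [1,2,3,4,5]=10  [1,3,4,5,6]=30  [2,3,4,5,6]=20
  first=0(x) contributes 60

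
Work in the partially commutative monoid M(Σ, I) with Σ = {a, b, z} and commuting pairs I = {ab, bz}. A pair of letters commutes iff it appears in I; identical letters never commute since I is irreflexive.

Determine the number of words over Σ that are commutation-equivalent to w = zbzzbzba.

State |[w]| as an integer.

56

piece 0:z — minimal
piece 1:b — minimal
piece 2:z rests on {0:z}
piece 3:z rests on {2:z}
piece 4:b rests on {1:b}
piece 5:z rests on {3:z}
piece 6:b rests on {4:b}
piece 7:a rests on {5:z}
minimal pieces: {0:z, 1:b}
ways to finish when only these pieces remain (= sum over removing one remaining piece with nothing left below it):
  1 left: {6}→1  {7}→1
  2 left: {4,6}→1  {5,7}→1  {6,7}→2
  3 left: {1,4,6}→1  {3,5,7}→1  {4,6,7}→3  {5,6,7}→3
  4 left: {1,4,6,7}→4  {2,3,5,7}→1  {3,5,6,7}→4  {4,5,6,7}→6
  5 left: {0,2,3,5,7}→1  {1,4,5,6,7}→10  {2,3,5,6,7}→5  {3,4,5,6,7}→10
  6 left: {0,2,3,5,6,7}→6  {1,3,4,5,6,7}→20  {2,3,4,5,6,7}→15
  placing 0:z first → 35 extensions
  placing 1:b first → 21 extensions
total linear extensions = 56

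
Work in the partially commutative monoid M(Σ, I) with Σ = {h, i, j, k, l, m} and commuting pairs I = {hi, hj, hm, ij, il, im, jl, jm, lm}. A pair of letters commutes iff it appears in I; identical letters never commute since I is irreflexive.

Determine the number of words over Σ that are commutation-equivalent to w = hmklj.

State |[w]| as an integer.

piece 0:h — minimal
piece 1:m — minimal
piece 2:k rests on {0:h, 1:m}
piece 3:l rests on {2:k}
piece 4:j rests on {2:k}
minimal pieces: {0:h, 1:m}
ways to finish when only these pieces remain (= sum over removing one remaining piece with nothing left below it):
  1 left: {3}→1  {4}→1
  2 left: {3,4}→2
  3 left: {2,3,4}→2
  placing 0:h first → 2 extensions
  placing 1:m first → 2 extensions
total linear extensions = 4

4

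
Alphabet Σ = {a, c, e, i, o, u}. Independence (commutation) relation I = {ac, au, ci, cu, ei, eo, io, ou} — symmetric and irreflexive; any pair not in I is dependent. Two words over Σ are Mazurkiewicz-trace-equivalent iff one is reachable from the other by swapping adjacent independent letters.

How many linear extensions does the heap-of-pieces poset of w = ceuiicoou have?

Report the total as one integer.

35

#0=c has no predecessor
#1=e depends on [0:c]
#2=u depends on [1:e]
#3=i depends on [2:u]
#4=i depends on [3:i]
#5=c depends on [1:e]
#6=o depends on [5:c]
#7=o depends on [6:o]
#8=u depends on [4:i]
sources: [0:c]
N(rest) = Σ N(rest − s) over sources s of rest; N(one piece) = 1:
  size 1 → [7]=1  [8]=1
  size 2 → [4,8]=1  [6,7]=1  [7,8]=2
  size 3 → [3,4,8]=1  [4,7,8]=3  [5,6,7]=1  [6,7,8]=3
  size 4 → [2,3,4,8]=1  [3,4,7,8]=4  [4,6,7,8]=6  [5,6,7,8]=4
  size 5 → [2,3,4,7,8]=5  [3,4,6,7,8]=10  [4,5,6,7,8]=10
  size 6 → [2,3,4,6,7,8]=15  [3,4,5,6,7,8]=20
  size 7 → [2,3,4,5,6,7,8]=35
  first=0(c) contributes 35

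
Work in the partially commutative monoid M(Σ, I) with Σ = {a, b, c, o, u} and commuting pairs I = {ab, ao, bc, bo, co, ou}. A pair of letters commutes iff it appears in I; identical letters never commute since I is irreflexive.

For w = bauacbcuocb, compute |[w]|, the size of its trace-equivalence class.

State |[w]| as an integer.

#0=b has no predecessor
#1=a has no predecessor
#2=u depends on [0:b, 1:a]
#3=a depends on [2:u]
#4=c depends on [3:a]
#5=b depends on [2:u]
#6=c depends on [4:c]
#7=u depends on [5:b, 6:c]
#8=o has no predecessor
#9=c depends on [7:u]
#10=b depends on [7:u]
sources: [0:b, 1:a, 8:o]
N(rest) = Σ N(rest − s) over sources s of rest; N(one piece) = 1:
  size 1 → [8]=1  [9]=1  [10]=1
  size 2 → [8,9]=2  [8,10]=2  [9,10]=2
  size 3 → [7,9,10]=2  [8,9,10]=6
  size 4 → [5,7,9,10]=2  [6,7,9,10]=2  [7,8,9,10]=8
  size 5 → [4,6,7,9,10]=2  [5,6,7,9,10]=4  [5,7,8,9,10]=10  [6,7,8,9,10]=10
  size 6 → [3,4,6,7,9,10]=2  [4,5,6,7,9,10]=6  [4,6,7,8,9,10]=12  [5,6,7,8,9,10]=24
  size 7 → [3,4,5,6,7,9,10]=8  [3,4,6,7,8,9,10]=14  [4,5,6,7,8,9,10]=42
  size 8 → [2,3,4,5,6,7,9,10]=8  [3,4,5,6,7,8,9,10]=64
  size 9 → [0,2,3,4,5,6,7,9,10]=8  [1,2,3,4,5,6,7,9,10]=8  [2,3,4,5,6,7,8,9,10]=72
  first=0(b) contributes 80
  first=1(a) contributes 80
  first=8(o) contributes 16
|[w]| = 176

176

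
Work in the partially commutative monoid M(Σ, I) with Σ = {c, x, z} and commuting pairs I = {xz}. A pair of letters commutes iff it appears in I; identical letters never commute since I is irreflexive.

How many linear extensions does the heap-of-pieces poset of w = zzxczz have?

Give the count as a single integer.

3

piece 0:z — minimal
piece 1:z rests on {0:z}
piece 2:x — minimal
piece 3:c rests on {1:z, 2:x}
piece 4:z rests on {3:c}
piece 5:z rests on {4:z}
minimal pieces: {0:z, 2:x}
ways to finish when only these pieces remain (= sum over removing one remaining piece with nothing left below it):
  1 left: {5}→1
  2 left: {4,5}→1
  3 left: {3,4,5}→1
  4 left: {1,3,4,5}→1  {2,3,4,5}→1
  placing 0:z first → 2 extensions
  placing 2:x first → 1 extensions
total linear extensions = 3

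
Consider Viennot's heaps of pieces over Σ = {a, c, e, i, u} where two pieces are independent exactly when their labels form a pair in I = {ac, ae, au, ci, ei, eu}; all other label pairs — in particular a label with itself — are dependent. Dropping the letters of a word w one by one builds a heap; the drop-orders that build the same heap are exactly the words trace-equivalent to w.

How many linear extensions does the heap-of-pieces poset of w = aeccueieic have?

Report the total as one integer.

0(a) covers ∅
1(e) covers ∅
2(c) covers 1:e
3(c) covers 2:c
4(u) covers 3:c
5(e) covers 3:c
6(i) covers 0:a, 4:u
7(e) covers 5:e
8(i) covers 6:i
9(c) covers 4:u, 7:e
floor of heap: 0:a, 1:e
completions by unplaced set U, small U first (add the entries for U minus each lowest piece of U):
  |U|=1: {8}:1  {9}:1
  |U|=2: {6,8}:1  {7,9}:1  {8,9}:2
  |U|=3: {0,6,8}:1  {5,7,9}:1  {6,8,9}:3  {7,8,9}:3
  |U|=4: {0,6,8,9}:4  {4,6,8,9}:3  {5,7,8,9}:4  {6,7,8,9}:6
  |U|=5: {0,4,6,8,9}:7  {0,6,7,8,9}:10  {4,6,7,8,9}:9  {5,6,7,8,9}:10
  |U|=6: {0,4,6,7,8,9}:26  {0,5,6,7,8,9}:20  {4,5,6,7,8,9}:19
  |U|=7: {0,4,5,6,7,8,9}:65  {3,4,5,6,7,8,9}:19
  |U|=8: {0,3,4,5,6,7,8,9}:84  {2,3,4,5,6,7,8,9}:19
  start at 0(a): 19
  start at 1(e): 103
sum over floor = 122

122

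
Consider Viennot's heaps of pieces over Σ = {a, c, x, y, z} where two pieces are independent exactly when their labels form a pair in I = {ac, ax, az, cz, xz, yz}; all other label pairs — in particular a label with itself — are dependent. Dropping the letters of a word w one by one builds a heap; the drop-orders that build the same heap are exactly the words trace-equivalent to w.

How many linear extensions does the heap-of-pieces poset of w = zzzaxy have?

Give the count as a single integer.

40

drop 0:z onto floor
drop 1:z onto {0:z}
drop 2:z onto {1:z}
drop 3:a onto floor
drop 4:x onto floor
drop 5:y onto {3:a, 4:x}
ground layer = {0:z, 3:a, 4:x}
drop-orders for the pieces not yet dropped (sum over which currently-grounded one goes next):
  1 to go: {2} 1  {5} 1
  2 to go: {1,2} 1  {2,5} 2  {3,5} 1  {4,5} 1
  3 to go: {0,1,2} 1  {1,2,5} 3  {2,3,5} 3  {2,4,5} 3  {3,4,5} 2
  4 to go: {0,1,2,5} 4  {1,2,3,5} 6  {1,2,4,5} 6  {2,3,4,5} 8
  if 0:z drops first: 20 orders
  if 3:a drops first: 10 orders
  if 4:x drops first: 10 orders
heap linearizations: 40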